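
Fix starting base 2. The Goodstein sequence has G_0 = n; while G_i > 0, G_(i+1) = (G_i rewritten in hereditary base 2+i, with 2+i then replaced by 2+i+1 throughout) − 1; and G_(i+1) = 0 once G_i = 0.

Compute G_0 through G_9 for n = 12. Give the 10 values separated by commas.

G_0 = 12. HB_2(12) = 2^(2 + 1) + 2^2. Bump = 108. G_1 = 107.
G_1 = 107. HB_3(107) = 3^(3 + 1) + 2·3^2 + 2·3 + 2. Bump = 1066. G_2 = 1065.
G_2 = 1065. HB_4(1065) = 4^(4 + 1) + 2·4^2 + 2·4 + 1. Bump = 15686. G_3 = 15685.
G_3 = 15685. HB_5(15685) = 5^(5 + 1) + 2·5^2 + 2·5. Bump = 280020. G_4 = 280019.
G_4 = 280019. HB_6(280019) = 6^(6 + 1) + 2·6^2 + 6 + 5. Bump = 5764911. G_5 = 5764910.
G_5 = 5764910. HB_7(5764910) = 7^(7 + 1) + 2·7^2 + 7 + 4. Bump = 134217868. G_6 = 134217867.
G_6 = 134217867. HB_8(134217867) = 8^(8 + 1) + 2·8^2 + 8 + 3. Bump = 3486784575. G_7 = 3486784574.
G_7 = 3486784574. HB_9(3486784574) = 9^(9 + 1) + 2·9^2 + 9 + 2. Bump = 100000000212. G_8 = 100000000211.
G_8 = 100000000211. HB_10(100000000211) = 10^(10 + 1) + 2·10^2 + 10 + 1. Bump = 3138428376975. G_9 = 3138428376974.

12, 107, 1065, 15685, 280019, 5764910, 134217867, 3486784574, 100000000211, 3138428376974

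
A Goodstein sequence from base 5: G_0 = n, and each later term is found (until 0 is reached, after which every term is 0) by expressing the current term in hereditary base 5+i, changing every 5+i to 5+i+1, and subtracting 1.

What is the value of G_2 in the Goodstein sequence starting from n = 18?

22

i=0: 18 = 3·5 + 3 (b=5); 5→6: 3·6 + 3 = 21; 21−1 = 20
i=1: 20 = 3·6 + 2 (b=6); 6→7: 3·7 + 2 = 23; 23−1 = 22
i=2: 22 = 3·7 + 1 (b=7); 7→8: 3·8 + 1 = 25; 25−1 = 24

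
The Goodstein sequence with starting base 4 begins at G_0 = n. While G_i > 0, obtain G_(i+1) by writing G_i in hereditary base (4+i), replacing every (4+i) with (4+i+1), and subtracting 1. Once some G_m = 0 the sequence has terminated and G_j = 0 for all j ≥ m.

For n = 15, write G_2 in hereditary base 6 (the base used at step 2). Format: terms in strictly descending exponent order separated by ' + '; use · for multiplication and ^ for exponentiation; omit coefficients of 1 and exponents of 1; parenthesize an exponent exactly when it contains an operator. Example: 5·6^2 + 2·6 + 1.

15 —HB4→ 3·4 + 3 —bump→ 3·5 + 3 = 18 —(−1)→ 17
17 —HB5→ 3·5 + 2 —bump→ 3·6 + 2 = 20 —(−1)→ 19
19 —HB6→ 3·6 + 1 —bump→ 3·7 + 1 = 22 —(−1)→ 21

3·6 + 1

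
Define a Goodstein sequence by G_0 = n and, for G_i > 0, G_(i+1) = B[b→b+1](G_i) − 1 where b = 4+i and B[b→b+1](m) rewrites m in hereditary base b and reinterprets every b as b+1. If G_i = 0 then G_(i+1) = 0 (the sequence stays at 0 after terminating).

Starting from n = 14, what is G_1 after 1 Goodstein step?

16

G_0 = 14. HB_4(14) = 3·4 + 2. Bump = 17. G_1 = 16.
G_1 = 16. HB_5(16) = 3·5 + 1. Bump = 19. G_2 = 18.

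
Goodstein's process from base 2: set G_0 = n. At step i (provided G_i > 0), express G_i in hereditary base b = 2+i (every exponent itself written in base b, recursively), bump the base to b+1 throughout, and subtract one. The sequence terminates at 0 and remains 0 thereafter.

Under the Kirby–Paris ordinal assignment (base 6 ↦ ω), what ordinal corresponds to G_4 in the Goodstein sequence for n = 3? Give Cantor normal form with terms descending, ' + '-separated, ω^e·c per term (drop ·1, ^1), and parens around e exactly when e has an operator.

1

G_0=3  [base 2] 2 + 1  →[2↦3]→  3 + 1 = 4  −1 ⇒ G_1=3
G_1=3  [base 3] 3  →[3↦4]→  4 = 4  −1 ⇒ G_2=3
G_2=3  [base 4] 3  →[4↦5]→  3 = 3  −1 ⇒ G_3=2
G_3=2  [base 5] 2  →[5↦6]→  2 = 2  −1 ⇒ G_4=1
G_4=1  [base 6] 1  →[6↦7]→  1 = 1  −1 ⇒ G_5=0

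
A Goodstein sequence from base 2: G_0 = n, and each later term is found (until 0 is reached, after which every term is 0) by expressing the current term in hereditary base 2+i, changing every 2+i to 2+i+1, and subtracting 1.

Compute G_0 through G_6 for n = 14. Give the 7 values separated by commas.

[0] 14 ≡ 2^(2 + 1) + 2^2 + 2 (base 2). Lift 3: 111. −1: 110.
[1] 110 ≡ 3^(3 + 1) + 3^3 + 2 (base 3). Lift 4: 1282. −1: 1281.
[2] 1281 ≡ 4^(4 + 1) + 4^4 + 1 (base 4). Lift 5: 18751. −1: 18750.
[3] 18750 ≡ 5^(5 + 1) + 5^5 (base 5). Lift 6: 326592. −1: 326591.
[4] 326591 ≡ 6^(6 + 1) + 5·6^5 + 5·6^4 + 5·6^3 + 5·6^2 + 5·6 + 5 (base 6). Lift 7: 5862841. −1: 5862840.
[5] 5862840 ≡ 7^(7 + 1) + 5·7^5 + 5·7^4 + 5·7^3 + 5·7^2 + 5·7 + 4 (base 7). Lift 8: 134404972. −1: 134404971.

14, 110, 1281, 18750, 326591, 5862840, 134404971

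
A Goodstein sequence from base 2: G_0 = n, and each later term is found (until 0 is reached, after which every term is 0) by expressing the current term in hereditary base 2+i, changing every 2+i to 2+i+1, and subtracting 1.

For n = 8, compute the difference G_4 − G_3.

87085

G_0=8  [base 2] 2^(2 + 1)  →[2↦3]→  3^(3 + 1) = 81  −1 ⇒ G_1=80
G_1=80  [base 3] 2·3^3 + 2·3^2 + 2·3 + 2  →[3↦4]→  2·4^4 + 2·4^2 + 2·4 + 2 = 554  −1 ⇒ G_2=553
G_2=553  [base 4] 2·4^4 + 2·4^2 + 2·4 + 1  →[4↦5]→  2·5^5 + 2·5^2 + 2·5 + 1 = 6311  −1 ⇒ G_3=6310
G_3=6310  [base 5] 2·5^5 + 2·5^2 + 2·5  →[5↦6]→  2·6^6 + 2·6^2 + 2·6 = 93396  −1 ⇒ G_4=93395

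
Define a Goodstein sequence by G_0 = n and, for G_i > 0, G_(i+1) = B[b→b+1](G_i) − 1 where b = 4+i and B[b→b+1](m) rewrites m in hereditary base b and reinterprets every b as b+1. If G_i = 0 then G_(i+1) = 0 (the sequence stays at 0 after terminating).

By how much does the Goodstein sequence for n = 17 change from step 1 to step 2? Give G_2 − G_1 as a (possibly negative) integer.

step 0: 17 = 4^2 + 1; sub 5 for 4: 5^2 + 1; = 26; G_1 = 26−1 = 25
step 1: 25 = 5^2; sub 6 for 5: 6^2; = 36; G_2 = 36−1 = 35

10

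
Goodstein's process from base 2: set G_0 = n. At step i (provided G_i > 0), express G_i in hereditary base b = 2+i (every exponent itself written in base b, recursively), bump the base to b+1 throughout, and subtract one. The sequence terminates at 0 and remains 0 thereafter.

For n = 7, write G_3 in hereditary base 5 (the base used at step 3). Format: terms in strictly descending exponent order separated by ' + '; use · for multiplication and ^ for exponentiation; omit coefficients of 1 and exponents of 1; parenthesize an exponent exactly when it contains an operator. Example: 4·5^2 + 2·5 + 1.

5^5 + 2

step 0: 7 = 2^2 + 2 + 1; sub 3 for 2: 3^3 + 3 + 1; = 31; G_1 = 31−1 = 30
step 1: 30 = 3^3 + 3; sub 4 for 3: 4^4 + 4; = 260; G_2 = 260−1 = 259
step 2: 259 = 4^4 + 3; sub 5 for 4: 5^5 + 3; = 3128; G_3 = 3128−1 = 3127
step 3: 3127 = 5^5 + 2; sub 6 for 5: 6^6 + 2; = 46658; G_4 = 46658−1 = 46657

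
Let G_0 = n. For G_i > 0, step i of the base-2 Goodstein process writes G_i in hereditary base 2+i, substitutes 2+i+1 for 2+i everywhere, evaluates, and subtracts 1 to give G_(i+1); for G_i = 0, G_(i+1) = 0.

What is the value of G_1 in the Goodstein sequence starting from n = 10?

83

i=0: 10 = 2^(2 + 1) + 2 (b=2); 2→3: 3^(3 + 1) + 3 = 84; 84−1 = 83
i=1: 83 = 3^(3 + 1) + 2 (b=3); 3→4: 4^(4 + 1) + 2 = 1026; 1026−1 = 1025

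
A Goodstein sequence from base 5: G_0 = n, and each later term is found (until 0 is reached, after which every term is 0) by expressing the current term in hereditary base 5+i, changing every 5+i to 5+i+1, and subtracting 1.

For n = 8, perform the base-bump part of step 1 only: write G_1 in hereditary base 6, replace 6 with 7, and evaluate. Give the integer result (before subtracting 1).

(0) 8|_5 = 5 + 3 ↦ 6 + 3|_6 = 9 ⇒ 8
(1) 8|_6 = 6 + 2 ↦ 7 + 2|_7 = 9 ⇒ 8

9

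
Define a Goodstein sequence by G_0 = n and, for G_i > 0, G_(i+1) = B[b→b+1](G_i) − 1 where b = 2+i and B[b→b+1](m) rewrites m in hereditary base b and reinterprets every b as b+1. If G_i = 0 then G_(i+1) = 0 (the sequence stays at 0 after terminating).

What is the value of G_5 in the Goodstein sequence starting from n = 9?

[0] 9 ≡ 2^(2 + 1) + 1 (base 2). Lift 3: 82. −1: 81.
[1] 81 ≡ 3^(3 + 1) (base 3). Lift 4: 1024. −1: 1023.
[2] 1023 ≡ 3·4^4 + 3·4^3 + 3·4^2 + 3·4 + 3 (base 4). Lift 5: 9843. −1: 9842.
[3] 9842 ≡ 3·5^5 + 3·5^3 + 3·5^2 + 3·5 + 2 (base 5). Lift 6: 140744. −1: 140743.
[4] 140743 ≡ 3·6^6 + 3·6^3 + 3·6^2 + 3·6 + 1 (base 6). Lift 7: 2471827. −1: 2471826.

2471826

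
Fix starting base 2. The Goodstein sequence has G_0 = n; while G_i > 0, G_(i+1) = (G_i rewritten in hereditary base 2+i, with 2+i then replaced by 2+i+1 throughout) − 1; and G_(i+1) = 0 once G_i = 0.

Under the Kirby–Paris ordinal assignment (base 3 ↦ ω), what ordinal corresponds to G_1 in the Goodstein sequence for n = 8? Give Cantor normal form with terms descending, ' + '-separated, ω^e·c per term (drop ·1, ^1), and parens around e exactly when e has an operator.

ω^ω·2 + ω^2·2 + ω·2 + 2

base 2: 8 = 2^(2 + 1); at 3: 3^(3 + 1) = 81; next = 80
base 3: 80 = 2·3^3 + 2·3^2 + 2·3 + 2; at 4: 2·4^4 + 2·4^2 + 2·4 + 2 = 554; next = 553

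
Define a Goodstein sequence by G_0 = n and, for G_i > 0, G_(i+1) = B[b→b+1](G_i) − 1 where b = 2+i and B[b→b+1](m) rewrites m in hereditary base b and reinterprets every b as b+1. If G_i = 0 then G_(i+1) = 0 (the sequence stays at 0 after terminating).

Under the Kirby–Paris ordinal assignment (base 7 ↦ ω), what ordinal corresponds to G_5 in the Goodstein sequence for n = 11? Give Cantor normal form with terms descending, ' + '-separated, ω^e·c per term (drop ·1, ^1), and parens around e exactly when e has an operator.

ω^(ω + 1)

step 0: 11 = 2^(2 + 1) + 2 + 1; sub 3 for 2: 3^(3 + 1) + 3 + 1; = 85; G_1 = 85−1 = 84
step 1: 84 = 3^(3 + 1) + 3; sub 4 for 3: 4^(4 + 1) + 4; = 1028; G_2 = 1028−1 = 1027
step 2: 1027 = 4^(4 + 1) + 3; sub 5 for 4: 5^(5 + 1) + 3; = 15628; G_3 = 15628−1 = 15627
step 3: 15627 = 5^(5 + 1) + 2; sub 6 for 5: 6^(6 + 1) + 2; = 279938; G_4 = 279938−1 = 279937
step 4: 279937 = 6^(6 + 1) + 1; sub 7 for 6: 7^(7 + 1) + 1; = 5764802; G_5 = 5764802−1 = 5764801
step 5: 5764801 = 7^(7 + 1); sub 8 for 7: 8^(8 + 1); = 134217728; G_6 = 134217728−1 = 134217727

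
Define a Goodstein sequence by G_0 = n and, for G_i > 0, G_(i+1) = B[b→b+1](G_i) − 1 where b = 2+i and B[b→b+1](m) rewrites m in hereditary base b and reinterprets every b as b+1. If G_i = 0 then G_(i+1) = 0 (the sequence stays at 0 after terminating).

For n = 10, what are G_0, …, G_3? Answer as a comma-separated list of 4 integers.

(0) 10|_2 = 2^(2 + 1) + 2 ↦ 3^(3 + 1) + 3|_3 = 84 ⇒ 83
(1) 83|_3 = 3^(3 + 1) + 2 ↦ 4^(4 + 1) + 2|_4 = 1026 ⇒ 1025
(2) 1025|_4 = 4^(4 + 1) + 1 ↦ 5^(5 + 1) + 1|_5 = 15626 ⇒ 15625

10, 83, 1025, 15625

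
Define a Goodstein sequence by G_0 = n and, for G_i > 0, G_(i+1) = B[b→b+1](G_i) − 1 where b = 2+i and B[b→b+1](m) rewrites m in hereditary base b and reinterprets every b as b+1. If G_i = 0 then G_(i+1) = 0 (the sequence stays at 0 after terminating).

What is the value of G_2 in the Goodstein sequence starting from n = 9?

G_0=9  [base 2] 2^(2 + 1) + 1  →[2↦3]→  3^(3 + 1) + 1 = 82  −1 ⇒ G_1=81
G_1=81  [base 3] 3^(3 + 1)  →[3↦4]→  4^(4 + 1) = 1024  −1 ⇒ G_2=1023
G_2=1023  [base 4] 3·4^4 + 3·4^3 + 3·4^2 + 3·4 + 3  →[4↦5]→  3·5^5 + 3·5^3 + 3·5^2 + 3·5 + 3 = 9843  −1 ⇒ G_3=9842

1023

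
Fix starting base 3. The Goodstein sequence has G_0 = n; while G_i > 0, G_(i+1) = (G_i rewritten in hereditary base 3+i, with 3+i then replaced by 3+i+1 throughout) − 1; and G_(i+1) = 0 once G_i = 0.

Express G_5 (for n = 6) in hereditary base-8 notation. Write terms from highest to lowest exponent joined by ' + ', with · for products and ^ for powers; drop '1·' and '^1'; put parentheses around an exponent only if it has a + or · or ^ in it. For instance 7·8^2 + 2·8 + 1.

G_0=6  [base 3] 2·3  →[3↦4]→  2·4 = 8  −1 ⇒ G_1=7
G_1=7  [base 4] 4 + 3  →[4↦5]→  5 + 3 = 8  −1 ⇒ G_2=7
G_2=7  [base 5] 5 + 2  →[5↦6]→  6 + 2 = 8  −1 ⇒ G_3=7
G_3=7  [base 6] 6 + 1  →[6↦7]→  7 + 1 = 8  −1 ⇒ G_4=7
G_4=7  [base 7] 7  →[7↦8]→  8 = 8  −1 ⇒ G_5=7
G_5=7  [base 8] 7  →[8↦9]→  7 = 7  −1 ⇒ G_6=6

7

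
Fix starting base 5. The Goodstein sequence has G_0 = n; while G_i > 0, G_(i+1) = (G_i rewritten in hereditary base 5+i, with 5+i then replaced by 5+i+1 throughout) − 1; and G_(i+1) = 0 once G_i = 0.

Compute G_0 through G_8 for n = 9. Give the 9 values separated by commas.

9, 9, 9, 9, 9, 9, 8, 7, 6

base 5: 9 = 5 + 4; at 6: 6 + 4 = 10; next = 9
base 6: 9 = 6 + 3; at 7: 7 + 3 = 10; next = 9
base 7: 9 = 7 + 2; at 8: 8 + 2 = 10; next = 9
base 8: 9 = 8 + 1; at 9: 9 + 1 = 10; next = 9
base 9: 9 = 9; at 10: 10 = 10; next = 9
base 10: 9 = 9; at 11: 9 = 9; next = 8
base 11: 8 = 8; at 12: 8 = 8; next = 7
base 12: 7 = 7; at 13: 7 = 7; next = 6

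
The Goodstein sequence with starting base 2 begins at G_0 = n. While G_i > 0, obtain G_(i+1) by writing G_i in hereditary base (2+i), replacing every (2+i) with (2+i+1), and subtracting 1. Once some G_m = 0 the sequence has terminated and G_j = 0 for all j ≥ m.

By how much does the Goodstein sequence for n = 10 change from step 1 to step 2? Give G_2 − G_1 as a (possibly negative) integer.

step 0: 10 = 2^(2 + 1) + 2; sub 3 for 2: 3^(3 + 1) + 3; = 84; G_1 = 84−1 = 83
step 1: 83 = 3^(3 + 1) + 2; sub 4 for 3: 4^(4 + 1) + 2; = 1026; G_2 = 1026−1 = 1025

942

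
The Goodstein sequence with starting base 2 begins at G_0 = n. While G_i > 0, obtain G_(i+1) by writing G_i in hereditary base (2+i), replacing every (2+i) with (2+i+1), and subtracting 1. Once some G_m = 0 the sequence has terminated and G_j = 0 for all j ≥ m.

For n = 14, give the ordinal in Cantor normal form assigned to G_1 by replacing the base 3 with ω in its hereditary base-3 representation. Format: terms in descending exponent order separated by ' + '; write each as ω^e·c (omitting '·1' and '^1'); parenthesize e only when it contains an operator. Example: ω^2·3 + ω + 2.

ω^(ω + 1) + ω^ω + 2

i=0: 14 = 2^(2 + 1) + 2^2 + 2 (b=2); 2→3: 3^(3 + 1) + 3^3 + 3 = 111; 111−1 = 110
i=1: 110 = 3^(3 + 1) + 3^3 + 2 (b=3); 3→4: 4^(4 + 1) + 4^4 + 2 = 1282; 1282−1 = 1281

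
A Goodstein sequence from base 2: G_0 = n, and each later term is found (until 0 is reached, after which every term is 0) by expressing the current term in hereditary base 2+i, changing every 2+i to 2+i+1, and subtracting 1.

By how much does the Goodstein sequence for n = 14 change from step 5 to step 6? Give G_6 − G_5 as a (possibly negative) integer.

step 0: 14 = 2^(2 + 1) + 2^2 + 2; sub 3 for 2: 3^(3 + 1) + 3^3 + 3; = 111; G_1 = 111−1 = 110
step 1: 110 = 3^(3 + 1) + 3^3 + 2; sub 4 for 3: 4^(4 + 1) + 4^4 + 2; = 1282; G_2 = 1282−1 = 1281
step 2: 1281 = 4^(4 + 1) + 4^4 + 1; sub 5 for 4: 5^(5 + 1) + 5^5 + 1; = 18751; G_3 = 18751−1 = 18750
step 3: 18750 = 5^(5 + 1) + 5^5; sub 6 for 5: 6^(6 + 1) + 6^6; = 326592; G_4 = 326592−1 = 326591
step 4: 326591 = 6^(6 + 1) + 5·6^5 + 5·6^4 + 5·6^3 + 5·6^2 + 5·6 + 5; sub 7 for 6: 7^(7 + 1) + 5·7^5 + 5·7^4 + 5·7^3 + 5·7^2 + 5·7 + 5; = 5862841; G_5 = 5862841−1 = 5862840
step 5: 5862840 = 7^(7 + 1) + 5·7^5 + 5·7^4 + 5·7^3 + 5·7^2 + 5·7 + 4; sub 8 for 7: 8^(8 + 1) + 5·8^5 + 5·8^4 + 5·8^3 + 5·8^2 + 5·8 + 4; = 134404972; G_6 = 134404972−1 = 134404971

128542131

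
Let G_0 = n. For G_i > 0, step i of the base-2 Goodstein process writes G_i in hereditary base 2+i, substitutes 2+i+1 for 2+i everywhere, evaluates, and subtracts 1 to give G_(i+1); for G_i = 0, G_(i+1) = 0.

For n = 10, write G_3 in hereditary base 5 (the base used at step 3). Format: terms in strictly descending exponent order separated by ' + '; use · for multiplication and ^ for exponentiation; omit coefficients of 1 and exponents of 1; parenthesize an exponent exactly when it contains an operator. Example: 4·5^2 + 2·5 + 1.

G_0=10  [base 2] 2^(2 + 1) + 2  →[2↦3]→  3^(3 + 1) + 3 = 84  −1 ⇒ G_1=83
G_1=83  [base 3] 3^(3 + 1) + 2  →[3↦4]→  4^(4 + 1) + 2 = 1026  −1 ⇒ G_2=1025
G_2=1025  [base 4] 4^(4 + 1) + 1  →[4↦5]→  5^(5 + 1) + 1 = 15626  −1 ⇒ G_3=15625

5^(5 + 1)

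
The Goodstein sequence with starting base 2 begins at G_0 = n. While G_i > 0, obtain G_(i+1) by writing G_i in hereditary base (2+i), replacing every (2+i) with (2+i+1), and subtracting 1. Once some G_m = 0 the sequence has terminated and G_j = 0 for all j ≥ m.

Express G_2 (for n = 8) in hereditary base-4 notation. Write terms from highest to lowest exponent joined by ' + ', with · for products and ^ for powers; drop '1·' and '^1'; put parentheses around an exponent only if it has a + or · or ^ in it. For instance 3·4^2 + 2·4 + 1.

[0] 8 ≡ 2^(2 + 1) (base 2). Lift 3: 81. −1: 80.
[1] 80 ≡ 2·3^3 + 2·3^2 + 2·3 + 2 (base 3). Lift 4: 554. −1: 553.

2·4^4 + 2·4^2 + 2·4 + 1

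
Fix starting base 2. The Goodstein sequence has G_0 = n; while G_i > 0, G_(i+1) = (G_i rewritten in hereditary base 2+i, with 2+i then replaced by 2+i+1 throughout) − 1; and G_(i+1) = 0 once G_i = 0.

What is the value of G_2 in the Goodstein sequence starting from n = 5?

255

[0] 5 ≡ 2^2 + 1 (base 2). Lift 3: 28. −1: 27.
[1] 27 ≡ 3^3 (base 3). Lift 4: 256. −1: 255.
[2] 255 ≡ 3·4^3 + 3·4^2 + 3·4 + 3 (base 4). Lift 5: 468. −1: 467.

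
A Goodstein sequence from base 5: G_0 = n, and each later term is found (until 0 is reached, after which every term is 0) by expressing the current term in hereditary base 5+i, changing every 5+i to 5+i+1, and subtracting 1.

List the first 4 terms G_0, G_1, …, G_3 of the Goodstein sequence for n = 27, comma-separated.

27, 37, 49, 63

G_0 = 27. HB_5(27) = 5^2 + 2. Bump = 38. G_1 = 37.
G_1 = 37. HB_6(37) = 6^2 + 1. Bump = 50. G_2 = 49.
G_2 = 49. HB_7(49) = 7^2. Bump = 64. G_3 = 63.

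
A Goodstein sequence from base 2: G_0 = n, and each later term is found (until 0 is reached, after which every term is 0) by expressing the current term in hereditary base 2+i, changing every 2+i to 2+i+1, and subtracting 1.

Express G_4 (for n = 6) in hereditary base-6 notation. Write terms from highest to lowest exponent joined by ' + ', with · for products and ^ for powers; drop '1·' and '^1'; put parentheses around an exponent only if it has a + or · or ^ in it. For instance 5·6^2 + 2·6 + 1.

(0) 6|_2 = 2^2 + 2 ↦ 3^3 + 3|_3 = 30 ⇒ 29
(1) 29|_3 = 3^3 + 2 ↦ 4^4 + 2|_4 = 258 ⇒ 257
(2) 257|_4 = 4^4 + 1 ↦ 5^5 + 1|_5 = 3126 ⇒ 3125
(3) 3125|_5 = 5^5 ↦ 6^6|_6 = 46656 ⇒ 46655
(4) 46655|_6 = 5·6^5 + 5·6^4 + 5·6^3 + 5·6^2 + 5·6 + 5 ↦ 5·7^5 + 5·7^4 + 5·7^3 + 5·7^2 + 5·7 + 5|_7 = 98040 ⇒ 98039

5·6^5 + 5·6^4 + 5·6^3 + 5·6^2 + 5·6 + 5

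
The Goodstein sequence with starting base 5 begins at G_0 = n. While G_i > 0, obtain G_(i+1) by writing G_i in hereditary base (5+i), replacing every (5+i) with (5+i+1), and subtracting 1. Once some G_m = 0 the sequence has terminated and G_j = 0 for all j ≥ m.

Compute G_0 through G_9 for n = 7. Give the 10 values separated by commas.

7, 7, 7, 7, 6, 5, 4, 3, 2, 1

i=0: 7 = 5 + 2 (b=5); 5→6: 6 + 2 = 8; 8−1 = 7
i=1: 7 = 6 + 1 (b=6); 6→7: 7 + 1 = 8; 8−1 = 7
i=2: 7 = 7 (b=7); 7→8: 8 = 8; 8−1 = 7
i=3: 7 = 7 (b=8); 8→9: 7 = 7; 7−1 = 6
i=4: 6 = 6 (b=9); 9→10: 6 = 6; 6−1 = 5
i=5: 5 = 5 (b=10); 10→11: 5 = 5; 5−1 = 4
i=6: 4 = 4 (b=11); 11→12: 4 = 4; 4−1 = 3
i=7: 3 = 3 (b=12); 12→13: 3 = 3; 3−1 = 2
i=8: 2 = 2 (b=13); 13→14: 2 = 2; 2−1 = 1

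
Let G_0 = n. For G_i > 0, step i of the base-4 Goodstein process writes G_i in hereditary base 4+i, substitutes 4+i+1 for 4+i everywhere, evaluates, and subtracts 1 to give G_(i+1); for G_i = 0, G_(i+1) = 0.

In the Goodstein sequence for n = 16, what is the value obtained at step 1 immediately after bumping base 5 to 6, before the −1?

28

i=0: 16 = 4^2 (b=4); 4→5: 5^2 = 25; 25−1 = 24
i=1: 24 = 4·5 + 4 (b=5); 5→6: 4·6 + 4 = 28; 28−1 = 27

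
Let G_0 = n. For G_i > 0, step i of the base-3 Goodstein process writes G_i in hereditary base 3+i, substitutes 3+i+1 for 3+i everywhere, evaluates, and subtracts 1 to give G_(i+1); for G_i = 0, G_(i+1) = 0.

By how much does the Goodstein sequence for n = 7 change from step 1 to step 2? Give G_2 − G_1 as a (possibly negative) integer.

step 0: 7 = 2·3 + 1; sub 4 for 3: 2·4 + 1; = 9; G_1 = 9−1 = 8
step 1: 8 = 2·4; sub 5 for 4: 2·5; = 10; G_2 = 10−1 = 9

1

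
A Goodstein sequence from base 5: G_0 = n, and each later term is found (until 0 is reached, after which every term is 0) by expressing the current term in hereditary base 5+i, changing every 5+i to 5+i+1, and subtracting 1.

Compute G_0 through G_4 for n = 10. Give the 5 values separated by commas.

step 0: 10 = 2·5; sub 6 for 5: 2·6; = 12; G_1 = 12−1 = 11
step 1: 11 = 6 + 5; sub 7 for 6: 7 + 5; = 12; G_2 = 12−1 = 11
step 2: 11 = 7 + 4; sub 8 for 7: 8 + 4; = 12; G_3 = 12−1 = 11
step 3: 11 = 8 + 3; sub 9 for 8: 9 + 3; = 12; G_4 = 12−1 = 11

10, 11, 11, 11, 11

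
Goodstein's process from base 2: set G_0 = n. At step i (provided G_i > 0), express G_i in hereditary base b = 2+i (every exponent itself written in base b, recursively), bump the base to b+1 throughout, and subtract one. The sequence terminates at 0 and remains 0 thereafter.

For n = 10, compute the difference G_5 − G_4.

G_0 = 10. HB_2(10) = 2^(2 + 1) + 2. Bump = 84. G_1 = 83.
G_1 = 83. HB_3(83) = 3^(3 + 1) + 2. Bump = 1026. G_2 = 1025.
G_2 = 1025. HB_4(1025) = 4^(4 + 1) + 1. Bump = 15626. G_3 = 15625.
G_3 = 15625. HB_5(15625) = 5^(5 + 1). Bump = 279936. G_4 = 279935.
G_4 = 279935. HB_6(279935) = 5·6^6 + 5·6^5 + 5·6^4 + 5·6^3 + 5·6^2 + 5·6 + 5. Bump = 4215755. G_5 = 4215754.

3935819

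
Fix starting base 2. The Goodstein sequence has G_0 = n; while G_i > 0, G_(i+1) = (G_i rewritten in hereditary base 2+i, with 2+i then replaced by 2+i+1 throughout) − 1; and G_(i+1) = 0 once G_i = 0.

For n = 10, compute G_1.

83

i=0: 10 = 2^(2 + 1) + 2 (b=2); 2→3: 3^(3 + 1) + 3 = 84; 84−1 = 83
i=1: 83 = 3^(3 + 1) + 2 (b=3); 3→4: 4^(4 + 1) + 2 = 1026; 1026−1 = 1025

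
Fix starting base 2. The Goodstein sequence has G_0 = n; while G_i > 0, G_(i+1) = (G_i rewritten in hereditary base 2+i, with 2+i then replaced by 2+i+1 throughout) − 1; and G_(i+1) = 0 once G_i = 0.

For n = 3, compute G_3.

step 0: 3 = 2 + 1; sub 3 for 2: 3 + 1; = 4; G_1 = 4−1 = 3
step 1: 3 = 3; sub 4 for 3: 4; = 4; G_2 = 4−1 = 3
step 2: 3 = 3; sub 5 for 4: 3; = 3; G_3 = 3−1 = 2
step 3: 2 = 2; sub 6 for 5: 2; = 2; G_4 = 2−1 = 1

2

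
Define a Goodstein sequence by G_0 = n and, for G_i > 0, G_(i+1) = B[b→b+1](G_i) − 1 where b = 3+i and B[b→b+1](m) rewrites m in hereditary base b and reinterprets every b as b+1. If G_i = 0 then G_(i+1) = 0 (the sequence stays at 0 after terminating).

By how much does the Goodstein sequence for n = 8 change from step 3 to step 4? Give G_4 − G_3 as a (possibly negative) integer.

0

base 3: 8 = 2·3 + 2; at 4: 2·4 + 2 = 10; next = 9
base 4: 9 = 2·4 + 1; at 5: 2·5 + 1 = 11; next = 10
base 5: 10 = 2·5; at 6: 2·6 = 12; next = 11
base 6: 11 = 6 + 5; at 7: 7 + 5 = 12; next = 11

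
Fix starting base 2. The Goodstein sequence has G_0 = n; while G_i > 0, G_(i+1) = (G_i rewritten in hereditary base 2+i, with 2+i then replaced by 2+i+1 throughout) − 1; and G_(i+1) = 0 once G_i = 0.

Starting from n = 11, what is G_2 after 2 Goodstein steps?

1027

(0) 11|_2 = 2^(2 + 1) + 2 + 1 ↦ 3^(3 + 1) + 3 + 1|_3 = 85 ⇒ 84
(1) 84|_3 = 3^(3 + 1) + 3 ↦ 4^(4 + 1) + 4|_4 = 1028 ⇒ 1027
(2) 1027|_4 = 4^(4 + 1) + 3 ↦ 5^(5 + 1) + 3|_5 = 15628 ⇒ 15627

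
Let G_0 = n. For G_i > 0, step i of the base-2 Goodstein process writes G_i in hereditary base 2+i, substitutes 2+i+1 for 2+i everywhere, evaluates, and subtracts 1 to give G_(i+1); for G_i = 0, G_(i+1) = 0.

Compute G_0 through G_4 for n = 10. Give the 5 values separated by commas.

(0) 10|_2 = 2^(2 + 1) + 2 ↦ 3^(3 + 1) + 3|_3 = 84 ⇒ 83
(1) 83|_3 = 3^(3 + 1) + 2 ↦ 4^(4 + 1) + 2|_4 = 1026 ⇒ 1025
(2) 1025|_4 = 4^(4 + 1) + 1 ↦ 5^(5 + 1) + 1|_5 = 15626 ⇒ 15625
(3) 15625|_5 = 5^(5 + 1) ↦ 6^(6 + 1)|_6 = 279936 ⇒ 279935

10, 83, 1025, 15625, 279935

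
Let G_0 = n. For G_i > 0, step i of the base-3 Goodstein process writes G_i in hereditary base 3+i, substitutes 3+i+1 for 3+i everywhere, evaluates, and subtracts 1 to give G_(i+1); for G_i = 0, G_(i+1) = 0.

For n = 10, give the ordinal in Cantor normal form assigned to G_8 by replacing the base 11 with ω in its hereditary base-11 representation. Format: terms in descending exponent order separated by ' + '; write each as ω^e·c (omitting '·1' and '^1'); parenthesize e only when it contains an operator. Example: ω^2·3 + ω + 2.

ω·3 + 8

[0] 10 ≡ 3^2 + 1 (base 3). Lift 4: 17. −1: 16.
[1] 16 ≡ 4^2 (base 4). Lift 5: 25. −1: 24.
[2] 24 ≡ 4·5 + 4 (base 5). Lift 6: 28. −1: 27.
[3] 27 ≡ 4·6 + 3 (base 6). Lift 7: 31. −1: 30.
[4] 30 ≡ 4·7 + 2 (base 7). Lift 8: 34. −1: 33.
[5] 33 ≡ 4·8 + 1 (base 8). Lift 9: 37. −1: 36.
[6] 36 ≡ 4·9 (base 9). Lift 10: 40. −1: 39.
[7] 39 ≡ 3·10 + 9 (base 10). Lift 11: 42. −1: 41.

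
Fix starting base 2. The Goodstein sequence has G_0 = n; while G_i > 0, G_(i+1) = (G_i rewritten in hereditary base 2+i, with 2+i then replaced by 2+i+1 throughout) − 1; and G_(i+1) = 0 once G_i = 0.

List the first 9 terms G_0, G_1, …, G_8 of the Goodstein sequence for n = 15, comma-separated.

15 —HB2→ 2^(2 + 1) + 2^2 + 2 + 1 —bump→ 3^(3 + 1) + 3^3 + 3 + 1 = 112 —(−1)→ 111
111 —HB3→ 3^(3 + 1) + 3^3 + 3 —bump→ 4^(4 + 1) + 4^4 + 4 = 1284 —(−1)→ 1283
1283 —HB4→ 4^(4 + 1) + 4^4 + 3 —bump→ 5^(5 + 1) + 5^5 + 3 = 18753 —(−1)→ 18752
18752 —HB5→ 5^(5 + 1) + 5^5 + 2 —bump→ 6^(6 + 1) + 6^6 + 2 = 326594 —(−1)→ 326593
326593 —HB6→ 6^(6 + 1) + 6^6 + 1 —bump→ 7^(7 + 1) + 7^7 + 1 = 6588345 —(−1)→ 6588344
6588344 —HB7→ 7^(7 + 1) + 7^7 —bump→ 8^(8 + 1) + 8^8 = 150994944 —(−1)→ 150994943
150994943 —HB8→ 8^(8 + 1) + 7·8^7 + 7·8^6 + 7·8^5 + 7·8^4 + 7·8^3 + 7·8^2 + 7·8 + 7 —bump→ 9^(9 + 1) + 7·9^7 + 7·9^6 + 7·9^5 + 7·9^4 + 7·9^3 + 7·9^2 + 7·9 + 7 = 3524450281 —(−1)→ 3524450280
3524450280 —HB9→ 9^(9 + 1) + 7·9^7 + 7·9^6 + 7·9^5 + 7·9^4 + 7·9^3 + 7·9^2 + 7·9 + 6 —bump→ 10^(10 + 1) + 7·10^7 + 7·10^6 + 7·10^5 + 7·10^4 + 7·10^3 + 7·10^2 + 7·10 + 6 = 100077777776 —(−1)→ 100077777775

15, 111, 1283, 18752, 326593, 6588344, 150994943, 3524450280, 100077777775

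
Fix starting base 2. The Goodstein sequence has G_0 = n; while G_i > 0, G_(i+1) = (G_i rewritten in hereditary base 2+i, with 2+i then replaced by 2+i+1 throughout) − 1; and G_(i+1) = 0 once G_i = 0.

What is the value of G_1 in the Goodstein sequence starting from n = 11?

[0] 11 ≡ 2^(2 + 1) + 2 + 1 (base 2). Lift 3: 85. −1: 84.
[1] 84 ≡ 3^(3 + 1) + 3 (base 3). Lift 4: 1028. −1: 1027.

84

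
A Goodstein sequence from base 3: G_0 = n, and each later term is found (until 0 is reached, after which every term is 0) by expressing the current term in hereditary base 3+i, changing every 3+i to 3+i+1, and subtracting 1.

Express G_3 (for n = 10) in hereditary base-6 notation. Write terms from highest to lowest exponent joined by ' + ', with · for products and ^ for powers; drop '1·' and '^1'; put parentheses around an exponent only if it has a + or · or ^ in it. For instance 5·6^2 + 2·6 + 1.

base 3: 10 = 3^2 + 1; at 4: 4^2 + 1 = 17; next = 16
base 4: 16 = 4^2; at 5: 5^2 = 25; next = 24
base 5: 24 = 4·5 + 4; at 6: 4·6 + 4 = 28; next = 27
base 6: 27 = 4·6 + 3; at 7: 4·7 + 3 = 31; next = 30

4·6 + 3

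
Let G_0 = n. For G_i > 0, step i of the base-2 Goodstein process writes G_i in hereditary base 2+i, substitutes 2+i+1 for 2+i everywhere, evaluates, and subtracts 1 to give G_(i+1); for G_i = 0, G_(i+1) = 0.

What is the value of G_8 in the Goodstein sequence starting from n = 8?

[0] 8 ≡ 2^(2 + 1) (base 2). Lift 3: 81. −1: 80.
[1] 80 ≡ 2·3^3 + 2·3^2 + 2·3 + 2 (base 3). Lift 4: 554. −1: 553.
[2] 553 ≡ 2·4^4 + 2·4^2 + 2·4 + 1 (base 4). Lift 5: 6311. −1: 6310.
[3] 6310 ≡ 2·5^5 + 2·5^2 + 2·5 (base 5). Lift 6: 93396. −1: 93395.
[4] 93395 ≡ 2·6^6 + 2·6^2 + 6 + 5 (base 6). Lift 7: 1647196. −1: 1647195.
[5] 1647195 ≡ 2·7^7 + 2·7^2 + 7 + 4 (base 7). Lift 8: 33554572. −1: 33554571.
[6] 33554571 ≡ 2·8^8 + 2·8^2 + 8 + 3 (base 8). Lift 9: 774841152. −1: 774841151.
[7] 774841151 ≡ 2·9^9 + 2·9^2 + 9 + 2 (base 9). Lift 10: 20000000212. −1: 20000000211.

20000000211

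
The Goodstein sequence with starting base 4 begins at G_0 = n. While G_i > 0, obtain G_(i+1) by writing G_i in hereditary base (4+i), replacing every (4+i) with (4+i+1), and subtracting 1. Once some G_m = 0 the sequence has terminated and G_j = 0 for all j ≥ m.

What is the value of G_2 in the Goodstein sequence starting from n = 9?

G_0 = 9. HB_4(9) = 2·4 + 1. Bump = 11. G_1 = 10.
G_1 = 10. HB_5(10) = 2·5. Bump = 12. G_2 = 11.
G_2 = 11. HB_6(11) = 6 + 5. Bump = 12. G_3 = 11.

11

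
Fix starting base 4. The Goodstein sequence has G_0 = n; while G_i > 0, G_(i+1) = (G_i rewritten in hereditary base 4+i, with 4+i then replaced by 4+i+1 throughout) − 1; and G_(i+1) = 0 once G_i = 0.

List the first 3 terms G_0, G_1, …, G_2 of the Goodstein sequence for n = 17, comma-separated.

G_0 = 17. HB_4(17) = 4^2 + 1. Bump = 26. G_1 = 25.
G_1 = 25. HB_5(25) = 5^2. Bump = 36. G_2 = 35.

17, 25, 35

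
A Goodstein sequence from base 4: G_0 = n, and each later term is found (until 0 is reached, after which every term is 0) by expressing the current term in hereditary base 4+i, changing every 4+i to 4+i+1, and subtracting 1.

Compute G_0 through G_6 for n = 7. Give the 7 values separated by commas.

7, 7, 7, 7, 7, 6, 5

step 0: 7 = 4 + 3; sub 5 for 4: 5 + 3; = 8; G_1 = 8−1 = 7
step 1: 7 = 5 + 2; sub 6 for 5: 6 + 2; = 8; G_2 = 8−1 = 7
step 2: 7 = 6 + 1; sub 7 for 6: 7 + 1; = 8; G_3 = 8−1 = 7
step 3: 7 = 7; sub 8 for 7: 8; = 8; G_4 = 8−1 = 7
step 4: 7 = 7; sub 9 for 8: 7; = 7; G_5 = 7−1 = 6
step 5: 6 = 6; sub 10 for 9: 6; = 6; G_6 = 6−1 = 5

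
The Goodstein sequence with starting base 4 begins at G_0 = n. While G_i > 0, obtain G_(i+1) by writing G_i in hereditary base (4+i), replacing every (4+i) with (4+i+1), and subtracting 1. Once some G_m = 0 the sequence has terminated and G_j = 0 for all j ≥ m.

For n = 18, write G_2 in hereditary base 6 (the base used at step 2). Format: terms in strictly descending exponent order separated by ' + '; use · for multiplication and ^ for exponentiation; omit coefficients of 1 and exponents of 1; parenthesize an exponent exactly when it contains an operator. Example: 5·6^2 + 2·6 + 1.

[0] 18 ≡ 4^2 + 2 (base 4). Lift 5: 27. −1: 26.
[1] 26 ≡ 5^2 + 1 (base 5). Lift 6: 37. −1: 36.
[2] 36 ≡ 6^2 (base 6). Lift 7: 49. −1: 48.

6^2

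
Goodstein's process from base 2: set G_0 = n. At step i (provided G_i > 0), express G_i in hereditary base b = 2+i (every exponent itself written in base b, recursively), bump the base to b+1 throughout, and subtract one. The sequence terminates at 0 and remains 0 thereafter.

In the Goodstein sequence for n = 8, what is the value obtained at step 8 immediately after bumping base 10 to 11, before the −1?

570623341476

step 0: 8 = 2^(2 + 1); sub 3 for 2: 3^(3 + 1); = 81; G_1 = 81−1 = 80
step 1: 80 = 2·3^3 + 2·3^2 + 2·3 + 2; sub 4 for 3: 2·4^4 + 2·4^2 + 2·4 + 2; = 554; G_2 = 554−1 = 553
step 2: 553 = 2·4^4 + 2·4^2 + 2·4 + 1; sub 5 for 4: 2·5^5 + 2·5^2 + 2·5 + 1; = 6311; G_3 = 6311−1 = 6310
step 3: 6310 = 2·5^5 + 2·5^2 + 2·5; sub 6 for 5: 2·6^6 + 2·6^2 + 2·6; = 93396; G_4 = 93396−1 = 93395
step 4: 93395 = 2·6^6 + 2·6^2 + 6 + 5; sub 7 for 6: 2·7^7 + 2·7^2 + 7 + 5; = 1647196; G_5 = 1647196−1 = 1647195
step 5: 1647195 = 2·7^7 + 2·7^2 + 7 + 4; sub 8 for 7: 2·8^8 + 2·8^2 + 8 + 4; = 33554572; G_6 = 33554572−1 = 33554571
step 6: 33554571 = 2·8^8 + 2·8^2 + 8 + 3; sub 9 for 8: 2·9^9 + 2·9^2 + 9 + 3; = 774841152; G_7 = 774841152−1 = 774841151
step 7: 774841151 = 2·9^9 + 2·9^2 + 9 + 2; sub 10 for 9: 2·10^10 + 2·10^2 + 10 + 2; = 20000000212; G_8 = 20000000212−1 = 20000000211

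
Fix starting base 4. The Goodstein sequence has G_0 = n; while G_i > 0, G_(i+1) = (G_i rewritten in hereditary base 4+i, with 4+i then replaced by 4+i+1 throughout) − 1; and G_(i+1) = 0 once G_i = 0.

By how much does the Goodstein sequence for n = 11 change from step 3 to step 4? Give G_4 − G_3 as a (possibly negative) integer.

1

i=0: 11 = 2·4 + 3 (b=4); 4→5: 2·5 + 3 = 13; 13−1 = 12
i=1: 12 = 2·5 + 2 (b=5); 5→6: 2·6 + 2 = 14; 14−1 = 13
i=2: 13 = 2·6 + 1 (b=6); 6→7: 2·7 + 1 = 15; 15−1 = 14
i=3: 14 = 2·7 (b=7); 7→8: 2·8 = 16; 16−1 = 15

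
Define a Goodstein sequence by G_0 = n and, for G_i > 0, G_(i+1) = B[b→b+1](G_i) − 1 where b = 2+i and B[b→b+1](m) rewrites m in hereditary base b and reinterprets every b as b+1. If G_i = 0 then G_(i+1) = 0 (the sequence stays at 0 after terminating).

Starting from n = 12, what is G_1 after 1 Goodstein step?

12 —HB2→ 2^(2 + 1) + 2^2 —bump→ 3^(3 + 1) + 3^3 = 108 —(−1)→ 107
107 —HB3→ 3^(3 + 1) + 2·3^2 + 2·3 + 2 —bump→ 4^(4 + 1) + 2·4^2 + 2·4 + 2 = 1066 —(−1)→ 1065

107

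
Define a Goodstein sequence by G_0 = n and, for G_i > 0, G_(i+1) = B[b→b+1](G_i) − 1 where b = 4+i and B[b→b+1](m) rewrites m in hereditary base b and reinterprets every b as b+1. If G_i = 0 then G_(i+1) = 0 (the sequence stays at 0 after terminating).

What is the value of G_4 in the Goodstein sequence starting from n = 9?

11

G_0=9  [base 4] 2·4 + 1  →[4↦5]→  2·5 + 1 = 11  −1 ⇒ G_1=10
G_1=10  [base 5] 2·5  →[5↦6]→  2·6 = 12  −1 ⇒ G_2=11
G_2=11  [base 6] 6 + 5  →[6↦7]→  7 + 5 = 12  −1 ⇒ G_3=11
G_3=11  [base 7] 7 + 4  →[7↦8]→  8 + 4 = 12  −1 ⇒ G_4=11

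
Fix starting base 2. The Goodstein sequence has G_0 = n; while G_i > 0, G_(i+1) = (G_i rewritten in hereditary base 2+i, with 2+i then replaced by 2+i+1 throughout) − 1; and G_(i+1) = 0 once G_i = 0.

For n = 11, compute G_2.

1027

11 —HB2→ 2^(2 + 1) + 2 + 1 —bump→ 3^(3 + 1) + 3 + 1 = 85 —(−1)→ 84
84 —HB3→ 3^(3 + 1) + 3 —bump→ 4^(4 + 1) + 4 = 1028 —(−1)→ 1027
1027 —HB4→ 4^(4 + 1) + 3 —bump→ 5^(5 + 1) + 3 = 15628 —(−1)→ 15627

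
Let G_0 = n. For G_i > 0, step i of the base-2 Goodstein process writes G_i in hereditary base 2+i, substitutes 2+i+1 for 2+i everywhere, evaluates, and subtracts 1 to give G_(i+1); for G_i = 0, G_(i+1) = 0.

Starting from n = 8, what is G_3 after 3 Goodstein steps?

G_0=8  [base 2] 2^(2 + 1)  →[2↦3]→  3^(3 + 1) = 81  −1 ⇒ G_1=80
G_1=80  [base 3] 2·3^3 + 2·3^2 + 2·3 + 2  →[3↦4]→  2·4^4 + 2·4^2 + 2·4 + 2 = 554  −1 ⇒ G_2=553
G_2=553  [base 4] 2·4^4 + 2·4^2 + 2·4 + 1  →[4↦5]→  2·5^5 + 2·5^2 + 2·5 + 1 = 6311  −1 ⇒ G_3=6310
G_3=6310  [base 5] 2·5^5 + 2·5^2 + 2·5  →[5↦6]→  2·6^6 + 2·6^2 + 2·6 = 93396  −1 ⇒ G_4=93395

6310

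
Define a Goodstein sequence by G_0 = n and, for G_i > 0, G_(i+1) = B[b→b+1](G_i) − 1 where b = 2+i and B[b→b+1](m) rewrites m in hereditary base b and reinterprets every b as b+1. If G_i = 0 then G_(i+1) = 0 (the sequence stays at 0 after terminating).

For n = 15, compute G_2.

i=0: 15 = 2^(2 + 1) + 2^2 + 2 + 1 (b=2); 2→3: 3^(3 + 1) + 3^3 + 3 + 1 = 112; 112−1 = 111
i=1: 111 = 3^(3 + 1) + 3^3 + 3 (b=3); 3→4: 4^(4 + 1) + 4^4 + 4 = 1284; 1284−1 = 1283

1283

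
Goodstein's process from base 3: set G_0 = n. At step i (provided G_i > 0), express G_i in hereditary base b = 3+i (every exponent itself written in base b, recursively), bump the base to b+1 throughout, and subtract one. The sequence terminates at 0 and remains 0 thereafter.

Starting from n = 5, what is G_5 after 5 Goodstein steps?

G_0 = 5. HB_3(5) = 3 + 2. Bump = 6. G_1 = 5.
G_1 = 5. HB_4(5) = 4 + 1. Bump = 6. G_2 = 5.
G_2 = 5. HB_5(5) = 5. Bump = 6. G_3 = 5.
G_3 = 5. HB_6(5) = 5. Bump = 5. G_4 = 4.
G_4 = 4. HB_7(4) = 4. Bump = 4. G_5 = 3.

3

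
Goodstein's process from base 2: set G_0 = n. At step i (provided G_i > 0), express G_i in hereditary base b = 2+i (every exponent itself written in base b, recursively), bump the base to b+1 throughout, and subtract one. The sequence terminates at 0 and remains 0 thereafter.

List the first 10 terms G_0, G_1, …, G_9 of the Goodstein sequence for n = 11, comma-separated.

G_0 = 11. HB_2(11) = 2^(2 + 1) + 2 + 1. Bump = 85. G_1 = 84.
G_1 = 84. HB_3(84) = 3^(3 + 1) + 3. Bump = 1028. G_2 = 1027.
G_2 = 1027. HB_4(1027) = 4^(4 + 1) + 3. Bump = 15628. G_3 = 15627.
G_3 = 15627. HB_5(15627) = 5^(5 + 1) + 2. Bump = 279938. G_4 = 279937.
G_4 = 279937. HB_6(279937) = 6^(6 + 1) + 1. Bump = 5764802. G_5 = 5764801.
G_5 = 5764801. HB_7(5764801) = 7^(7 + 1). Bump = 134217728. G_6 = 134217727.
G_6 = 134217727. HB_8(134217727) = 7·8^8 + 7·8^7 + 7·8^6 + 7·8^5 + 7·8^4 + 7·8^3 + 7·8^2 + 7·8 + 7. Bump = 2749609303. G_7 = 2749609302.
G_7 = 2749609302. HB_9(2749609302) = 7·9^9 + 7·9^7 + 7·9^6 + 7·9^5 + 7·9^4 + 7·9^3 + 7·9^2 + 7·9 + 6. Bump = 70077777776. G_8 = 70077777775.
G_8 = 70077777775. HB_10(70077777775) = 7·10^10 + 7·10^7 + 7·10^6 + 7·10^5 + 7·10^4 + 7·10^3 + 7·10^2 + 7·10 + 5. Bump = 1997331745491. G_9 = 1997331745490.

11, 84, 1027, 15627, 279937, 5764801, 134217727, 2749609302, 70077777775, 1997331745490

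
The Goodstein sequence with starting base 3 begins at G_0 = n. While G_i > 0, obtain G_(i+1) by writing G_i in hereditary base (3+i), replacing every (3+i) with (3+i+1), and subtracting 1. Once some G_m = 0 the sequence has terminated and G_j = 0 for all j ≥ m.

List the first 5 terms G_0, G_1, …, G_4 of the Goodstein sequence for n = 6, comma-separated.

6 —HB3→ 2·3 —bump→ 2·4 = 8 —(−1)→ 7
7 —HB4→ 4 + 3 —bump→ 5 + 3 = 8 —(−1)→ 7
7 —HB5→ 5 + 2 —bump→ 6 + 2 = 8 —(−1)→ 7
7 —HB6→ 6 + 1 —bump→ 7 + 1 = 8 —(−1)→ 7

6, 7, 7, 7, 7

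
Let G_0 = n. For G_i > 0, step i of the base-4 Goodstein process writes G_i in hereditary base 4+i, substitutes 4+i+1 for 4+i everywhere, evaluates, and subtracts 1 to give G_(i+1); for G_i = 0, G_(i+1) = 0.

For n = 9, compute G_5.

11

G_0 = 9. HB_4(9) = 2·4 + 1. Bump = 11. G_1 = 10.
G_1 = 10. HB_5(10) = 2·5. Bump = 12. G_2 = 11.
G_2 = 11. HB_6(11) = 6 + 5. Bump = 12. G_3 = 11.
G_3 = 11. HB_7(11) = 7 + 4. Bump = 12. G_4 = 11.
G_4 = 11. HB_8(11) = 8 + 3. Bump = 12. G_5 = 11.
G_5 = 11. HB_9(11) = 9 + 2. Bump = 12. G_6 = 11.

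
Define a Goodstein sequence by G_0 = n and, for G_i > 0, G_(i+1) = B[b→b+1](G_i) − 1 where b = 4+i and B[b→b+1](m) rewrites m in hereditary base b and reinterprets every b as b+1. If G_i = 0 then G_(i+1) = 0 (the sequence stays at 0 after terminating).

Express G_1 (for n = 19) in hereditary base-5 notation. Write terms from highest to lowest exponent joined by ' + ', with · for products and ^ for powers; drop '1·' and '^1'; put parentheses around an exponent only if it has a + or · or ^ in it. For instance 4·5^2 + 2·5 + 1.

5^2 + 2

19 —HB4→ 4^2 + 3 —bump→ 5^2 + 3 = 28 —(−1)→ 27
27 —HB5→ 5^2 + 2 —bump→ 6^2 + 2 = 38 —(−1)→ 37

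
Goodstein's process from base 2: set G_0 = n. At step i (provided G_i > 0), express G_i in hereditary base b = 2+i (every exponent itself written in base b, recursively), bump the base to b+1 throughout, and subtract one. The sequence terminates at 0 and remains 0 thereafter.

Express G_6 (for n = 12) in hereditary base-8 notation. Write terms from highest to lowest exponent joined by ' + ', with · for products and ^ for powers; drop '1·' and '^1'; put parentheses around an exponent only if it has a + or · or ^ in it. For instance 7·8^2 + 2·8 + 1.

i=0: 12 = 2^(2 + 1) + 2^2 (b=2); 2→3: 3^(3 + 1) + 3^3 = 108; 108−1 = 107
i=1: 107 = 3^(3 + 1) + 2·3^2 + 2·3 + 2 (b=3); 3→4: 4^(4 + 1) + 2·4^2 + 2·4 + 2 = 1066; 1066−1 = 1065
i=2: 1065 = 4^(4 + 1) + 2·4^2 + 2·4 + 1 (b=4); 4→5: 5^(5 + 1) + 2·5^2 + 2·5 + 1 = 15686; 15686−1 = 15685
i=3: 15685 = 5^(5 + 1) + 2·5^2 + 2·5 (b=5); 5→6: 6^(6 + 1) + 2·6^2 + 2·6 = 280020; 280020−1 = 280019
i=4: 280019 = 6^(6 + 1) + 2·6^2 + 6 + 5 (b=6); 6→7: 7^(7 + 1) + 2·7^2 + 7 + 5 = 5764911; 5764911−1 = 5764910
i=5: 5764910 = 7^(7 + 1) + 2·7^2 + 7 + 4 (b=7); 7→8: 8^(8 + 1) + 2·8^2 + 8 + 4 = 134217868; 134217868−1 = 134217867
i=6: 134217867 = 8^(8 + 1) + 2·8^2 + 8 + 3 (b=8); 8→9: 9^(9 + 1) + 2·9^2 + 9 + 3 = 3486784575; 3486784575−1 = 3486784574

8^(8 + 1) + 2·8^2 + 8 + 3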